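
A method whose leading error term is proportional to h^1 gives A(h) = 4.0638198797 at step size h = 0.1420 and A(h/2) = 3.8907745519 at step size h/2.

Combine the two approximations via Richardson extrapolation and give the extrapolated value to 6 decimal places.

With r = 1 the leading error scales as h^1, so the weight is 2^1 = 2.
2^1*A(h/2) = 7.7815491038; minus A(h) gives 3.7177292241.
Divide by 2^1 − 1 = 1.
(2*3.8907745519 − 4.0638198797)/(2 − 1) = 3.7177292241
Shift from A(h/2): −0.1730453278.

3.717729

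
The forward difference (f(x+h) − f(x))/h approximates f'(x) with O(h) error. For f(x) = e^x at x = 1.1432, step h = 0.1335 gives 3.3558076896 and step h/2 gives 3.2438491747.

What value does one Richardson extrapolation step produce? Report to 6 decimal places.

3.131891

r = 1, so 2^r = 2.
2×3.2438491747 − 3.3558076896 = 3.1318906598
(2×3.2438491747 − 3.3558076896)/(2 − 1) = 3.1318906598
Gap between inputs: 1.120e-01; correction applied: −0.1119585149.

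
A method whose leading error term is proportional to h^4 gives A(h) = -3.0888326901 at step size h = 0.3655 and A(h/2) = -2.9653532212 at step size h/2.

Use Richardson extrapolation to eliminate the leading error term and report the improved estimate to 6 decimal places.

Method order is 4; weight 2^4 = 16.
2^4 × A(h/2) = -47.4456515392; minus A(h) gives -44.3568188491.
Denominator 16 − 1 = 15.
Extrapolated: (-44.3568188491) / 15 = -2.9571212566

-2.957121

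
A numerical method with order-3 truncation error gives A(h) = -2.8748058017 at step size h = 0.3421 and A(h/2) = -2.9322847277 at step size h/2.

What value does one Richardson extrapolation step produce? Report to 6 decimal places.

-2.940496

With r = 3 the leading error scales as h^3, so the weight is 2^3 = 8.
2^3 × A(h/2) = -23.4582778216; minus A(h) gives -20.5834720199.
Divide by 2^3 − 1 = 7.
R = (-20.5834720199)/7 = -2.9404960028
Shift from A(h/2): −0.0082112751.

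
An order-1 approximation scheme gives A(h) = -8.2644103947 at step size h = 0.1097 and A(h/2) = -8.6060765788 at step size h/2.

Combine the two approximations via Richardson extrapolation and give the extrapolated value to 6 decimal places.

-8.947743

Error is O(h^1); halving h shrinks it by 2^1 = 2.
2×(-8.6060765788) − (-8.2644103947) = -8.9477427629
Denominator 2 − 1 = 1.
Extrapolated: (-8.9477427629) / 1 = -8.9477427629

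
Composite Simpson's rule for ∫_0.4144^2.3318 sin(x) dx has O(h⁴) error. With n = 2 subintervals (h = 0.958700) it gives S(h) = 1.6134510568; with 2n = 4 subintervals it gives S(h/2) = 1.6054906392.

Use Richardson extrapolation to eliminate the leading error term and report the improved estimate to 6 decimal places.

r = 4: numerator weight 16, denominator 15.
16×1.6054906392 = 25.6878502272; 25.6878502272 − 1.6134510568 = 24.0743991704
R = 24.0743991704/15 = 1.6049599447

1.604960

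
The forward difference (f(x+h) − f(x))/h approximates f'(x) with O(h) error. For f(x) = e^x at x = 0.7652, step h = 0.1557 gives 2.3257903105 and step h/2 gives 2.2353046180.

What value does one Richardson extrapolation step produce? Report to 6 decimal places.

The method has order 1: 2^1 = 2.
Weighted: 4.4706092360 − 2.3257903105 = 2.1448189255
R = 2.1448189255/1 = 2.1448189255
Shift from A(h/2): −0.0904856925.

2.144819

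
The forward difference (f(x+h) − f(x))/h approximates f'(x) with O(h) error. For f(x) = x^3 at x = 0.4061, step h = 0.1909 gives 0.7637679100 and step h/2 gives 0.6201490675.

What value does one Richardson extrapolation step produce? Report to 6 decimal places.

r = 1: numerator weight 2, denominator 1.
Top: 2(0.6201490675) − (0.7637679100) = 0.4765302250
Extrapolated: 0.4765302250 / 1 = 0.4765302250
Correction |R − A(h/2)| = 1.436e-01; gap |A(h/2) − A(h)| = 1.436e-01.

0.476530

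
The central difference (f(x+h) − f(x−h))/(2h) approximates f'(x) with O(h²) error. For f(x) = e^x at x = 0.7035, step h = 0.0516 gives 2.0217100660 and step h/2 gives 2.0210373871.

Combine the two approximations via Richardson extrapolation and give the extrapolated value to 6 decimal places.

The method has order 2: 2^2 = 4.
4 × 2.0210373871 = 8.0841495484; subtract 2.0217100660 → 6.0624394824
R = 6.0624394824/3 = 2.0208131608

2.020813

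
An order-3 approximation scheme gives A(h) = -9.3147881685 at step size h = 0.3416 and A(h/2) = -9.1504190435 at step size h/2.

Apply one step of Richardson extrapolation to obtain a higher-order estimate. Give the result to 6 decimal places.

-9.126938

r = 3, so 2^r = 8.
8×(-9.1504190435) = -73.2033523480; subtract (-9.3147881685) → -63.8885641795
(-63.8885641795) ÷ 7 = -9.1269377399
Shift from A(h/2): +0.0234813036.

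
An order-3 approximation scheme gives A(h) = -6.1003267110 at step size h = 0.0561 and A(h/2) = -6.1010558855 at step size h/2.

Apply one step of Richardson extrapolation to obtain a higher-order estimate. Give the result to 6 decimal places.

-6.101160

Order 3 gives 2^r = 8 and 2^r − 1 = 7.
8×(-6.1010558855) − (-6.1003267110) = -42.7081203730
(-42.7081203730) ÷ 7 = -6.1011600533
Correction |R − A(h/2)| = 1.042e-04; gap |A(h/2) − A(h)| = 7.292e-04.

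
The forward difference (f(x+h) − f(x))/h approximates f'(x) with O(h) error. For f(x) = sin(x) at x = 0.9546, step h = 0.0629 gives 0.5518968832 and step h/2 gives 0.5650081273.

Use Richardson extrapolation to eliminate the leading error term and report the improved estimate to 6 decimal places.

0.578119

Leading term ∝ h^1; use weight 2 = 2^1.
2^1·A(h/2) = 1.1300162546; minus A(h) gives 0.5781193714.
Extrapolated: 0.5781193714 / 1 = 0.5781193714
Gap between inputs: 1.311e-02; correction applied: +0.0131112441.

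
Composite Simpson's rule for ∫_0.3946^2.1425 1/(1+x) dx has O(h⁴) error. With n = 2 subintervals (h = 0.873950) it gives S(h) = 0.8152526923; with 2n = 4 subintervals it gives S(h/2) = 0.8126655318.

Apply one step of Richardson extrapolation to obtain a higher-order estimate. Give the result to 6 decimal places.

0.812493

r = 4: numerator weight 16, denominator 15.
Top: 16(0.8126655318) − (0.8152526923) = 12.1873958165
Denominator 16 − 1 = 15.
R = 12.1873958165/15 = 0.8124930544
Correction |R − A(h/2)| = 1.725e-04; gap |A(h/2) − A(h)| = 2.587e-03.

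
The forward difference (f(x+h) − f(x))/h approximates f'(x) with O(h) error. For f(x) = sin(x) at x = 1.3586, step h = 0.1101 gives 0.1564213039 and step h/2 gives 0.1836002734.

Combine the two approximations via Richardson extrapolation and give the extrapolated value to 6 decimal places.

Order 1 gives 2^r = 2 and 2^r − 1 = 1.
2·0.1836002734 = 0.3672005468; subtract 0.1564213039 → 0.2107792429
Divide by 2^1 − 1 = 1.
0.2107792429 ÷ 1 = 0.2107792429

0.210779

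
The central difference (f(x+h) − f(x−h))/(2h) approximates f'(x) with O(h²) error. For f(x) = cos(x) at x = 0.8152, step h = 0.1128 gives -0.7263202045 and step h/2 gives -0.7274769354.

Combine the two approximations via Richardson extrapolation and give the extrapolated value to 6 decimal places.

-0.727863

Method order is 2; weight 2^2 = 4.
Weighted: (-2.9099077416) − (-0.7263202045) = -2.1835875371
(4*(-0.7274769354) − (-0.7263202045))/(4 − 1) = -0.7278625124
Correction |R − A(h/2)| = 3.856e-04; gap |A(h/2) − A(h)| = 1.157e-03.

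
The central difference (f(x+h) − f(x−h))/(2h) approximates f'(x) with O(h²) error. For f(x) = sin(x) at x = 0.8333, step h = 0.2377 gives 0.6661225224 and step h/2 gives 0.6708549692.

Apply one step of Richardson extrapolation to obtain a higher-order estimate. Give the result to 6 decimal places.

The method has order 2: 2^2 = 4.
4×0.6708549692 − 0.6661225224 = 2.0172973544
2.0172973544 ÷ 3 = 0.6724324515

0.672432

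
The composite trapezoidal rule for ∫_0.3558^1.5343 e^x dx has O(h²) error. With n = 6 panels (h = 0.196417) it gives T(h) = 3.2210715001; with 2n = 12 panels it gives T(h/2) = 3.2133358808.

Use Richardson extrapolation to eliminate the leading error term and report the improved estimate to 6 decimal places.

The method has order 2: 2^2 = 4.
Top: 4(3.2133358808) − (3.2210715001) = 9.6322720231
R = 9.6322720231/3 = 3.2107573410
Gap between inputs: 7.736e-03; correction applied: −0.0025785398.

3.210757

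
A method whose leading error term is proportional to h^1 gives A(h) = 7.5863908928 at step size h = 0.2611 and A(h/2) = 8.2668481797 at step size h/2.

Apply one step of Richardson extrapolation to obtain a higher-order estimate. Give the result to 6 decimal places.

8.947305

The method has order 1: 2^1 = 2.
A(h/2) − A(h) = 8.2668481797 − 7.5863908928 = 0.6804572869
Divide by 2^1 − 1 = 1: 0.6804572869/1 = 0.6804572869
R = 8.2668481797 + 0.6804572869 = 8.9473054666
Correction |R − A(h/2)| = 6.805e-01; gap |A(h/2) − A(h)| = 6.805e-01.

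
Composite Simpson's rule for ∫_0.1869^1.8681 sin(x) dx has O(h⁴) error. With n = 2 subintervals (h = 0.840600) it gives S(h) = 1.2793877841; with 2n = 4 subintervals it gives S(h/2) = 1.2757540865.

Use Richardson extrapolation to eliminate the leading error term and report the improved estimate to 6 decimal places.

Order 4 gives 2^r = 16 and 2^r − 1 = 15.
16·1.2757540865 = 20.4120653840; 20.4120653840 − 1.2793877841 = 19.1326775999
Divide by 2^4 − 1 = 15.
So the Richardson estimate is 1.2755118400.
Shift from A(h/2): −0.0002422465.

1.275512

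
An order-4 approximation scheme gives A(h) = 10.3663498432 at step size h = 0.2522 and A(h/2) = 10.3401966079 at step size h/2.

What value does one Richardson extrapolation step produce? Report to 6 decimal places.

Error is O(h^4); halving h shrinks it by 2^4 = 16.
16*10.3401966079 − 10.3663498432 = 155.0767958832
Divide by 2^4 − 1 = 15.
Extrapolated: 155.0767958832 / 15 = 10.3384530589
Shift from A(h/2): −0.0017435490.

10.338453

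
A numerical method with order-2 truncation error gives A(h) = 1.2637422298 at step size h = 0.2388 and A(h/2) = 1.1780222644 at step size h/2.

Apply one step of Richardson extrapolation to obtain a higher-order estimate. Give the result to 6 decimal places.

With r = 2 the leading error scales as h^2, so the weight is 2^2 = 4.
4×1.1780222644 − 1.2637422298 = 3.4483468278
Extrapolated: 3.4483468278 / 3 = 1.1494489426
Gap between inputs: 8.572e-02; correction applied: −0.0285733218.

1.149449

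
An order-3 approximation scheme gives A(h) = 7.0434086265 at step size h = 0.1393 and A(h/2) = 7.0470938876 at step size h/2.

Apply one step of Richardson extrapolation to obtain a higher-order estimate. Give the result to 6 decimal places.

7.047620

r = 3, so 2^r = 8.
8*7.0470938876 − 7.0434086265 = 49.3333424743
Extrapolated: 49.3333424743 / 7 = 7.0476203535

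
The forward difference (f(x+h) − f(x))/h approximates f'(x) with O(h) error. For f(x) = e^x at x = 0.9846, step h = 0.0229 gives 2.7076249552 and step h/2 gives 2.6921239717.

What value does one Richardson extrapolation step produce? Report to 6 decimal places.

The method has order 1: 2^1 = 2.
2^1 × A(h/2) = 5.3842479434; minus A(h) gives 2.6766229882.
(2 × 2.6921239717 − 2.7076249552)/(2 − 1) = 2.6766229882
Correction |R − A(h/2)| = 1.550e-02; gap |A(h/2) − A(h)| = 1.550e-02.

2.676623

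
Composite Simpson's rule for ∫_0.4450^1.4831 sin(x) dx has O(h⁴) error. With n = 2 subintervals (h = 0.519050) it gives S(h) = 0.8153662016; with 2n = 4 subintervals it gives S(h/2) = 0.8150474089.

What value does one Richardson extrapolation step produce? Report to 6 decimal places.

Method order is 4; weight 2^4 = 16.
Top: 16(0.8150474089) − (0.8153662016) = 12.2253923408
R = 12.2253923408/15 = 0.8150261561
Shift from A(h/2): −0.0000212528.

0.815026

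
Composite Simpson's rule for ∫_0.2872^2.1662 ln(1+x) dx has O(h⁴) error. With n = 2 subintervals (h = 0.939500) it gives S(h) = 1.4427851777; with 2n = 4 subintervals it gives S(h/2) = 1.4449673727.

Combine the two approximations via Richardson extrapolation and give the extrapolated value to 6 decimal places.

With r = 4 the leading error scales as h^4, so the weight is 2^4 = 16.
Top: 16(1.4449673727) − (1.4427851777) = 21.6766927855
(16×1.4449673727 − 1.4427851777)/(16 − 1) = 1.4451128524
Gap between inputs: 2.182e-03; correction applied: +0.0001454797.

1.445113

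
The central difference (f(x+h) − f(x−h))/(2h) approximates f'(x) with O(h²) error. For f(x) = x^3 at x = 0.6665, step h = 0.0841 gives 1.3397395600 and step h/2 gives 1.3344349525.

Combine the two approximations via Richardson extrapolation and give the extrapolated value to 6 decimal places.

1.332667

r = 2: numerator weight 4, denominator 3.
2^2×A(h/2) = 5.3377398100; minus A(h) gives 3.9980002500.
(4×1.3344349525 − 1.3397395600)/(4 − 1) = 1.3326667500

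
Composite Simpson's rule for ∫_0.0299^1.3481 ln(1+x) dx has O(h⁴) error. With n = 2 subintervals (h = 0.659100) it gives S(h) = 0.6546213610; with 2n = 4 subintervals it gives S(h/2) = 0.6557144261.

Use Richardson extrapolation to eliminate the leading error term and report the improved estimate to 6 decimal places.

0.655787

r = 4, so 2^r = 16.
Top: 16(0.6557144261) − (0.6546213610) = 9.8368094566
Denominator 16 − 1 = 15.
Result: 0.6557872971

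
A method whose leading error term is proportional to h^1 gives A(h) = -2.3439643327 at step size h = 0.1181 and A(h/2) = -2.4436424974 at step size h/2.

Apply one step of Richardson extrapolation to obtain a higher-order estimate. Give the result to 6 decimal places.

The method has order 1: 2^1 = 2.
2*(-2.4436424974) − (-2.3439643327) = -2.5433206621
Divide by 2^1 − 1 = 1.
R = (-2.5433206621)/1 = -2.5433206621
Shift from A(h/2): −0.0996781647.

-2.543321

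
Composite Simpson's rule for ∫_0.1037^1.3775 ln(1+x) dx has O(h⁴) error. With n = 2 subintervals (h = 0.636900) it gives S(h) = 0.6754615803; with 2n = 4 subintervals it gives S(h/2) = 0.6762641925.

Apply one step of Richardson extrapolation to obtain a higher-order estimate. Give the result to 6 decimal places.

r = 4: numerator weight 16, denominator 15.
Numerator 16*A(h/2) − A(h) = 16*0.6762641925 − 0.6754615803 = 10.1447654997
(16*0.6762641925 − 0.6754615803)/(16 − 1) = 0.6763177000
Gap between inputs: 8.026e-04; correction applied: +0.0000535075.

0.676318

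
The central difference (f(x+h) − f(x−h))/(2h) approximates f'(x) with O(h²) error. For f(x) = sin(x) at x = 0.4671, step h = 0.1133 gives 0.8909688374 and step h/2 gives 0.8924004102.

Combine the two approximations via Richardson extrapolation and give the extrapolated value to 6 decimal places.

0.892878

Leading term ∝ h^2; use weight 4 = 2^2.
Difference of the inputs: 0.8924004102 − 0.8909688374 = 0.0014315728
Divide by 2^2 − 1 = 3: 0.0014315728/3 = 0.0004771909
R = A(h/2) + (A(h/2) − A(h))/3 = 0.8924004102 + 0.0004771909 = 0.8928776011
Correction |R − A(h/2)| = 4.772e-04; gap |A(h/2) − A(h)| = 1.432e-03.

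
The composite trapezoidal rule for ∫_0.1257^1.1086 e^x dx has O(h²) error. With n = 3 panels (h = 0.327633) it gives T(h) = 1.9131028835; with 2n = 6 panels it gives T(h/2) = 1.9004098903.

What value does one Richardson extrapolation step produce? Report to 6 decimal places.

With r = 2 the leading error scales as h^2, so the weight is 2^2 = 4.
4 × 1.9004098903 = 7.6016395612; subtract 1.9131028835 → 5.6885366777
Denominator 4 − 1 = 3.
Extrapolated: 5.6885366777 / 3 = 1.8961788926
Shift from A(h/2): −0.0042309977.

1.896179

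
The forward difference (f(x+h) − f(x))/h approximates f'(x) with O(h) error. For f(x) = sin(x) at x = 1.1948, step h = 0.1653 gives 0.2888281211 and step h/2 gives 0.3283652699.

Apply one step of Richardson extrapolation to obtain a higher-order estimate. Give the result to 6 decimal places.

0.367902

The method has order 1: 2^1 = 2.
2×0.3283652699 = 0.6567305398; 0.6567305398 − 0.2888281211 = 0.3679024187
Denominator 2 − 1 = 1.
Extrapolated: 0.3679024187 / 1 = 0.3679024187
Gap between inputs: 3.954e-02; correction applied: +0.0395371488.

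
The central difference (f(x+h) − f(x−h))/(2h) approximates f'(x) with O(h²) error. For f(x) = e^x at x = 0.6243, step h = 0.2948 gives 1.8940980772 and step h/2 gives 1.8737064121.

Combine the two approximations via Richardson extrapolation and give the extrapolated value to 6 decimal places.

Method order is 2; weight 2^2 = 4.
Numerator 4·A(h/2) − A(h) = 4·1.8737064121 − 1.8940980772 = 5.6007275712
R = 5.6007275712/3 = 1.8669091904
Shift from A(h/2): −0.0067972217.

1.866909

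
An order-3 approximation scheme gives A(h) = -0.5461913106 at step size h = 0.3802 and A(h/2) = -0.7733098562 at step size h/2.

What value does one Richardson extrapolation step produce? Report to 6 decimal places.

-0.805755

With r = 3 the leading error scales as h^3, so the weight is 2^3 = 8.
Numerator 8*A(h/2) − A(h) = 8*(-0.7733098562) − (-0.5461913106) = -5.6402875390
Divide by 2^3 − 1 = 7.
(8*(-0.7733098562) − (-0.5461913106))/(8 − 1) = -0.8057553627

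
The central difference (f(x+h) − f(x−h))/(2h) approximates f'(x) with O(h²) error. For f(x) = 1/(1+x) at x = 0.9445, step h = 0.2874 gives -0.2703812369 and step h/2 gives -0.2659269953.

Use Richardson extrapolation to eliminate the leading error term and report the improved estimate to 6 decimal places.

-0.264442

r = 2: numerator weight 4, denominator 3.
Top: 4(-0.2659269953) − (-0.2703812369) = -0.7933267443
Divide by 2^2 − 1 = 3.
(-0.7933267443) ÷ 3 = -0.2644422481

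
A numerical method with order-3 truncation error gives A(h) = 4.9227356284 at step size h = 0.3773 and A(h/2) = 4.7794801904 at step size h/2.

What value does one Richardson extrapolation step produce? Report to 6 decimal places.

Leading term ∝ h^3; use weight 8 = 2^3.
Top: 8(4.7794801904) − (4.9227356284) = 33.3131058948
33.3131058948 ÷ 7 = 4.7590151278

4.759015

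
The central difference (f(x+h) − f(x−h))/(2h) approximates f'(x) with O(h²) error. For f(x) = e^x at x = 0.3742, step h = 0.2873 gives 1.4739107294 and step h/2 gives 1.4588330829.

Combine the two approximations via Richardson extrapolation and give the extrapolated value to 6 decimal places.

1.453807

Method order is 2; weight 2^2 = 4.
4·1.4588330829 = 5.8353323316; subtract 1.4739107294 → 4.3614216022
Extrapolated: 4.3614216022 / 3 = 1.4538072007
Correction |R − A(h/2)| = 5.026e-03; gap |A(h/2) − A(h)| = 1.508e-02.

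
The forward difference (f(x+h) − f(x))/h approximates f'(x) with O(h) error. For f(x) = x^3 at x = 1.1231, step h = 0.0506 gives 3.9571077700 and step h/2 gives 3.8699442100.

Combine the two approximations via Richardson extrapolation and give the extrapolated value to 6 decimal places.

With r = 1 the leading error scales as h^1, so the weight is 2^1 = 2.
Numerator 2·A(h/2) − A(h) = 2·3.8699442100 − 3.9571077700 = 3.7827806500
Denominator 2 − 1 = 1.
Extrapolated: 3.7827806500 / 1 = 3.7827806500
Correction |R − A(h/2)| = 8.716e-02; gap |A(h/2) − A(h)| = 8.716e-02.

3.782781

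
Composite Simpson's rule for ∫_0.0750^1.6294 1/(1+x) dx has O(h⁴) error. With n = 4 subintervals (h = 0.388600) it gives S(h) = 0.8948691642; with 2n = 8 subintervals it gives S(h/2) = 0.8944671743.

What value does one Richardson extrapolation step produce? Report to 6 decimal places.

The method has order 4: 2^4 = 16.
A(h/2) − A(h) = 0.8944671743 − 0.8948691642 = -0.0004019899
Correction (A(h/2) − A(h))/(16 − 1) = (-0.0004019899)/15 = -0.0000267993
R = 0.8944671743 − 0.0000267993 = 0.8944403750
Correction |R − A(h/2)| = 2.680e-05; gap |A(h/2) − A(h)| = 4.020e-04.

0.894440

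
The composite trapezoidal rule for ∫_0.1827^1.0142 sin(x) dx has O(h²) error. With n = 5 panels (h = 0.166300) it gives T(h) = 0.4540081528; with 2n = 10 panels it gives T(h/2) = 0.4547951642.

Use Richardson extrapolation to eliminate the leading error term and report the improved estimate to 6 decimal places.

Method order is 2; weight 2^2 = 4.
Numerator 4·A(h/2) − A(h) = 4·0.4547951642 − 0.4540081528 = 1.3651725040
1.3651725040 ÷ 3 = 0.4550575013

0.455058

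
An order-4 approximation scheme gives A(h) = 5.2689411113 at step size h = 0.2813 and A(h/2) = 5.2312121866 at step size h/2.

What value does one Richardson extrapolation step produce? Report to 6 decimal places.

Method order is 4; weight 2^4 = 16.
2^4 × A(h/2) = 83.6993949856; minus A(h) gives 78.4304538743.
(16 × 5.2312121866 − 5.2689411113)/(16 − 1) = 5.2286969250
Correction |R − A(h/2)| = 2.515e-03; gap |A(h/2) − A(h)| = 3.773e-02.

5.228697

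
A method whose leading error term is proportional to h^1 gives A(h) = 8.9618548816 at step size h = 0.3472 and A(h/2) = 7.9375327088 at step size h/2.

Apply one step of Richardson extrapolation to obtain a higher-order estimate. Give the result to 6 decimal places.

6.913211

Error is O(h^1); halving h shrinks it by 2^1 = 2.
2×7.9375327088 − 8.9618548816 = 6.9132105360
R = 6.9132105360/1 = 6.9132105360
Correction |R − A(h/2)| = 1.024e+00; gap |A(h/2) − A(h)| = 1.024e+00.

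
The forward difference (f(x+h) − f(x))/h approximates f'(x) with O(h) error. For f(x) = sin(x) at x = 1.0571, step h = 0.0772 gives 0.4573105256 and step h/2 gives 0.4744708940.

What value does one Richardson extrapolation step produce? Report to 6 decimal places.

r = 1: numerator weight 2, denominator 1.
Top: 2(0.4744708940) − (0.4573105256) = 0.4916312624
Denominator 2 − 1 = 1.
So the Richardson estimate is 0.4916312624.
Correction |R − A(h/2)| = 1.716e-02; gap |A(h/2) − A(h)| = 1.716e-02.

0.491631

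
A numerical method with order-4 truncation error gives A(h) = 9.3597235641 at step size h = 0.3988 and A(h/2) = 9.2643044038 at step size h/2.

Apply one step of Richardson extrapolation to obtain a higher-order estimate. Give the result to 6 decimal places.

9.257943

With r = 4 the leading error scales as h^4, so the weight is 2^4 = 16.
16*9.2643044038 − 9.3597235641 = 138.8691468967
Divide by 2^4 − 1 = 15.
Result: 9.2579431264
Gap between inputs: 9.542e-02; correction applied: −0.0063612774.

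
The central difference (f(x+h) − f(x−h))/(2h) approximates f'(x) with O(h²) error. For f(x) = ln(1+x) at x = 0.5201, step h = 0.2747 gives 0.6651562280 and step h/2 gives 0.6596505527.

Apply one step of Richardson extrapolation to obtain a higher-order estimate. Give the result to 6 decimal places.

0.657815

r = 2: numerator weight 4, denominator 3.
Difference of the inputs: 0.6596505527 − 0.6651562280 = -0.0055056753
Correction (A(h/2) − A(h))/(4 − 1) = (-0.0055056753)/3 = -0.0018352251
R = A(h/2) + (A(h/2) − A(h))/3 = 0.6596505527 − 0.0018352251 = 0.6578153276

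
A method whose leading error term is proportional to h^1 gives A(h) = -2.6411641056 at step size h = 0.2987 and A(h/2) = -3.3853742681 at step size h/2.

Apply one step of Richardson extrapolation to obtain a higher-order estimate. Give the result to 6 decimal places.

With r = 1 the leading error scales as h^1, so the weight is 2^1 = 2.
2^1 × A(h/2) = -6.7707485362; minus A(h) gives -4.1295844306.
Denominator 2 − 1 = 1.
R = (-4.1295844306)/1 = -4.1295844306
Shift from A(h/2): −0.7442101625.

-4.129584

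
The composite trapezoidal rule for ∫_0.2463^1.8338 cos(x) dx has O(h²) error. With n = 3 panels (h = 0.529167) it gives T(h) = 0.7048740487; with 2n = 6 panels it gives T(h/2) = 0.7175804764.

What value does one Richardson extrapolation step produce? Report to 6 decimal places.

r = 2: numerator weight 4, denominator 3.
Top: 4(0.7175804764) − (0.7048740487) = 2.1654478569
Extrapolated: 2.1654478569 / 3 = 0.7218159523

0.721816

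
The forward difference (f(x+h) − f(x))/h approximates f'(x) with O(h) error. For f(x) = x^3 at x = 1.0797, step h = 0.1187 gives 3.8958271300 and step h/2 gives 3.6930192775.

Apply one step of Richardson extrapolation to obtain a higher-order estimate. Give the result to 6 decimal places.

3.490211

Leading term ∝ h^1; use weight 2 = 2^1.
Weighted: 7.3860385550 − 3.8958271300 = 3.4902114250
3.4902114250 ÷ 1 = 3.4902114250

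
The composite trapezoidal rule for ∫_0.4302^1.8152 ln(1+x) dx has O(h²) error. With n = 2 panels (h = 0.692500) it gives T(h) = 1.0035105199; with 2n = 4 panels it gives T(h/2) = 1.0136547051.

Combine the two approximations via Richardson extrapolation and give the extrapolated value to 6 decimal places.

Order 2 gives 2^r = 4 and 2^r − 1 = 3.
2^2×A(h/2) = 4.0546188204; minus A(h) gives 3.0511083005.
Denominator 4 − 1 = 3.
(4×1.0136547051 − 1.0035105199)/(4 − 1) = 1.0170361002

1.017036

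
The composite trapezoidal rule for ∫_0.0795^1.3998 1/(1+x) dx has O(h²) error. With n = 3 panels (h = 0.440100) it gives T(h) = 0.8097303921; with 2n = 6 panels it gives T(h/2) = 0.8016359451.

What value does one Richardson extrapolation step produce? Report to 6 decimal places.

Method order is 2; weight 2^2 = 4.
4*0.8016359451 − 0.8097303921 = 2.3968133883
Divide by 2^2 − 1 = 3.
R = 2.3968133883/3 = 0.7989377961
Shift from A(h/2): −0.0026981490.

0.798938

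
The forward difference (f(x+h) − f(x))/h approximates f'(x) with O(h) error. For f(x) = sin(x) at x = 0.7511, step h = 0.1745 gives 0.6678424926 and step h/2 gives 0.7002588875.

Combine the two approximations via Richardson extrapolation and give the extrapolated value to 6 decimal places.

r = 1, so 2^r = 2.
Difference of the inputs: 0.7002588875 − 0.6678424926 = 0.0324163949
Divide by 2^1 − 1 = 1: 0.0324163949/1 = 0.0324163949
R = A(h/2) + (A(h/2) − A(h))/1 = 0.7002588875 + 0.0324163949 = 0.7326752824
Correction |R − A(h/2)| = 3.242e-02; gap |A(h/2) − A(h)| = 3.242e-02.

0.732675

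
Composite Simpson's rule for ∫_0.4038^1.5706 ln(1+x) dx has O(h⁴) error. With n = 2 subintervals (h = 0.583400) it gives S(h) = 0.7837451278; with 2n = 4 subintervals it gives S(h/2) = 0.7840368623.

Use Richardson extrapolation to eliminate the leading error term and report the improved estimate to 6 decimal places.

0.784056

The method has order 4: 2^4 = 16.
Difference of the inputs: 0.7840368623 − 0.7837451278 = 0.0002917345
Correction (A(h/2) − A(h))/(16 − 1) = 0.0002917345/15 = 0.0000194490
R = 0.7840368623 + 0.0000194490 = 0.7840563113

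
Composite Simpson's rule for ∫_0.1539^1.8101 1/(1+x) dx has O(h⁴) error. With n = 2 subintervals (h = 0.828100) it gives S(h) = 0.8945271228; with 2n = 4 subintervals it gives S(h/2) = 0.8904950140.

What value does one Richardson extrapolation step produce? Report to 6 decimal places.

Order 4 gives 2^r = 16 and 2^r − 1 = 15.
Numerator 16×A(h/2) − A(h) = 16×0.8904950140 − 0.8945271228 = 13.3533931012
Divide by 2^4 − 1 = 15.
So the Richardson estimate is 0.8902262067.
Gap between inputs: 4.032e-03; correction applied: −0.0002688073.

0.890226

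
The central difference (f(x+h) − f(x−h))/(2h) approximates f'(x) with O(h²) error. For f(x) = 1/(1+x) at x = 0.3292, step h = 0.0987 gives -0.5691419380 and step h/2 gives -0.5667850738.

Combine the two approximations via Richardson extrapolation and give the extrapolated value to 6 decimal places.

r = 2: numerator weight 4, denominator 3.
Numerator 4·A(h/2) − A(h) = 4·(-0.5667850738) − (-0.5691419380) = -1.6979983572
Denominator 4 − 1 = 3.
(4·(-0.5667850738) − (-0.5691419380))/(4 − 1) = -0.5659994524
Shift from A(h/2): +0.0007856214.

-0.565999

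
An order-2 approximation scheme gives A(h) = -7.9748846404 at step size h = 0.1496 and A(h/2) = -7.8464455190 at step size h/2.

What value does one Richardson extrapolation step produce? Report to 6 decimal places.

With r = 2 the leading error scales as h^2, so the weight is 2^2 = 4.
Numerator 4 × A(h/2) − A(h) = 4 × (-7.8464455190) − (-7.9748846404) = -23.4108974356
Denominator 4 − 1 = 3.
So the Richardson estimate is -7.8036324785.

-7.803632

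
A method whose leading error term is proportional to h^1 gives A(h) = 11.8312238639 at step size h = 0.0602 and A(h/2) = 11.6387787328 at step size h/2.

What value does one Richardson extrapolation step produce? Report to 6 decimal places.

Method order is 1; weight 2^1 = 2.
Top: 2(11.6387787328) − (11.8312238639) = 11.4463336017
R = 11.4463336017/1 = 11.4463336017

11.446334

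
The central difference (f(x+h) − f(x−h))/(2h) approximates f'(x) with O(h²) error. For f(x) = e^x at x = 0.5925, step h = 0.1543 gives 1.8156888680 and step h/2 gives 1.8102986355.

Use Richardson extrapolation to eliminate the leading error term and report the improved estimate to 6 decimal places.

1.808502

Error is O(h^2); halving h shrinks it by 2^2 = 4.
Numerator 4 × A(h/2) − A(h) = 4 × 1.8102986355 − 1.8156888680 = 5.4255056740
(4 × 1.8102986355 − 1.8156888680)/(4 − 1) = 1.8085018913
Correction |R − A(h/2)| = 1.797e-03; gap |A(h/2) − A(h)| = 5.390e-03.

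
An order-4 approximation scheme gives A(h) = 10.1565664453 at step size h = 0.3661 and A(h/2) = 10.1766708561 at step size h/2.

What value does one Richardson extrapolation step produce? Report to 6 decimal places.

r = 4, so 2^r = 16.
Difference of the inputs: 10.1766708561 − 10.1565664453 = 0.0201044108
Correction (A(h/2) − A(h))/(16 − 1) = 0.0201044108/15 = 0.0013402941
R = A(h/2) + (A(h/2) − A(h))/15 = 10.1766708561 + 0.0013402941 = 10.1780111502
Gap between inputs: 2.010e-02; correction applied: +0.0013402941.

10.178011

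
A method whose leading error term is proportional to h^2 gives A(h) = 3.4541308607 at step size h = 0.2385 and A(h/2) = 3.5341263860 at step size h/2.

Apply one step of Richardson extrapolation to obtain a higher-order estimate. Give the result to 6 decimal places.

3.560792

r = 2: numerator weight 4, denominator 3.
Difference of the inputs: 3.5341263860 − 3.4541308607 = 0.0799955253
Divide by 2^2 − 1 = 3: 0.0799955253/3 = 0.0266651751
R = 3.5341263860 + 0.0266651751 = 3.5607915611
Gap between inputs: 8.000e-02; correction applied: +0.0266651751.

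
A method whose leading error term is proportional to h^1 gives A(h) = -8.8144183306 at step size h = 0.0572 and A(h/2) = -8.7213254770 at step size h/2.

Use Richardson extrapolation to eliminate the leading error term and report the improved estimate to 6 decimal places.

-8.628233

Order 1 gives 2^r = 2 and 2^r − 1 = 1.
2 × (-8.7213254770) − (-8.8144183306) = -8.6282326234
Denominator 2 − 1 = 1.
R = (-8.6282326234)/1 = -8.6282326234
Shift from A(h/2): +0.0930928536.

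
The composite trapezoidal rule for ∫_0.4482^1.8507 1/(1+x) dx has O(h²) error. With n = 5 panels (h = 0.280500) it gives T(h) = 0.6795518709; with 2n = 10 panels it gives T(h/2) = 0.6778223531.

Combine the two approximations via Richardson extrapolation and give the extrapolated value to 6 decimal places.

0.677246

Leading term ∝ h^2; use weight 4 = 2^2.
Numerator 4*A(h/2) − A(h) = 4*0.6778223531 − 0.6795518709 = 2.0317375415
Denominator 4 − 1 = 3.
R = 2.0317375415/3 = 0.6772458472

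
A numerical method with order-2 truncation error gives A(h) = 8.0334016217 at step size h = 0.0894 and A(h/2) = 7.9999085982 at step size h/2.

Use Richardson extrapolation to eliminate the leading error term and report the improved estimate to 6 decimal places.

7.988744

Leading term ∝ h^2; use weight 4 = 2^2.
4×7.9999085982 − 8.0334016217 = 23.9662327711
R = 23.9662327711/3 = 7.9887442570
Correction |R − A(h/2)| = 1.116e-02; gap |A(h/2) − A(h)| = 3.349e-02.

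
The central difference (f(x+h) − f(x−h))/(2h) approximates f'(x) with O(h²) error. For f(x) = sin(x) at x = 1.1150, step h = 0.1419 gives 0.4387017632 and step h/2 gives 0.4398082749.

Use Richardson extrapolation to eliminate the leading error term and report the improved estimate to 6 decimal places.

0.440177

With r = 2 the leading error scales as h^2, so the weight is 2^2 = 4.
4 × 0.4398082749 = 1.7592330996; 1.7592330996 − 0.4387017632 = 1.3205313364
Denominator 4 − 1 = 3.
Result: 0.4401771121
Shift from A(h/2): +0.0003688372.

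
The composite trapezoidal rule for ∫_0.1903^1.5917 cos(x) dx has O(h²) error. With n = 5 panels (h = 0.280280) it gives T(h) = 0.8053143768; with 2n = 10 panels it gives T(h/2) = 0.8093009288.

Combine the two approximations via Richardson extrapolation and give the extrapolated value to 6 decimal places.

Leading term ∝ h^2; use weight 4 = 2^2.
A(h/2) − A(h) = 0.8093009288 − 0.8053143768 = 0.0039865520
Correction (A(h/2) − A(h))/(4 − 1) = 0.0039865520/3 = 0.0013288507
R = 0.8093009288 + 0.0013288507 = 0.8106297795

0.810630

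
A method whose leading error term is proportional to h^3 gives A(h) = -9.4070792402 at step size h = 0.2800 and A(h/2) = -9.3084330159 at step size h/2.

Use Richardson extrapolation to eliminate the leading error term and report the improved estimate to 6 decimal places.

The method has order 3: 2^3 = 8.
Weighted: (-74.4674641272) − (-9.4070792402) = -65.0603848870
(-65.0603848870) ÷ 7 = -9.2943406981

-9.294341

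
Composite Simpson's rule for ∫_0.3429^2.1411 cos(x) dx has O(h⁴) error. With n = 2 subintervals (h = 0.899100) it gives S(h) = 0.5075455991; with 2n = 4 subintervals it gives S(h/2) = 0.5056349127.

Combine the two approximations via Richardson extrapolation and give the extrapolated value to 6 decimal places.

r = 4: numerator weight 16, denominator 15.
Numerator 16·A(h/2) − A(h) = 16·0.5056349127 − 0.5075455991 = 7.5826130041
Divide by 2^4 − 1 = 15.
So the Richardson estimate is 0.5055075336.

0.505508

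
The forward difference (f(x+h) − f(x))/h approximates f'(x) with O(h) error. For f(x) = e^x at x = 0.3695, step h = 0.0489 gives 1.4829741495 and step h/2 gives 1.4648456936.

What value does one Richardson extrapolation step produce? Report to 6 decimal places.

1.446717

r = 1: numerator weight 2, denominator 1.
2^1*A(h/2) = 2.9296913872; minus A(h) gives 1.4467172377.
R = 1.4467172377/1 = 1.4467172377
Shift from A(h/2): −0.0181284559.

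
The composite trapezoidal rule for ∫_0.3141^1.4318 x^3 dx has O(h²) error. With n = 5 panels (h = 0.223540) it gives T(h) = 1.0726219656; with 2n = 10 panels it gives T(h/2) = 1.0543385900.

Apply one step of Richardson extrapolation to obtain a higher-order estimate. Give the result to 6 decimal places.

1.048244

Method order is 2; weight 2^2 = 4.
Numerator 4 × A(h/2) − A(h) = 4 × 1.0543385900 − 1.0726219656 = 3.1447323944
(4 × 1.0543385900 − 1.0726219656)/(4 − 1) = 1.0482441315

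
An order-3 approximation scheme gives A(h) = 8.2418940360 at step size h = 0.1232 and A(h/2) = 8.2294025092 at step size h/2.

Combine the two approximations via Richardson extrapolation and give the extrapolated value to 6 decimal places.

8.227618

r = 3, so 2^r = 8.
8*8.2294025092 = 65.8352200736; 65.8352200736 − 8.2418940360 = 57.5933260376
Divide by 2^3 − 1 = 7.
57.5933260376 ÷ 7 = 8.2276180054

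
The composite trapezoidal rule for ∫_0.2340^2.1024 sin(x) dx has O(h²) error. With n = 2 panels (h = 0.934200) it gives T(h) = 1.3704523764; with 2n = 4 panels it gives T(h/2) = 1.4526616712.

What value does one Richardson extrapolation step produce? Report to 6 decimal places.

1.480065

Method order is 2; weight 2^2 = 4.
Weighted: 5.8106466848 − 1.3704523764 = 4.4401943084
Divide by 2^2 − 1 = 3.
Extrapolated: 4.4401943084 / 3 = 1.4800647695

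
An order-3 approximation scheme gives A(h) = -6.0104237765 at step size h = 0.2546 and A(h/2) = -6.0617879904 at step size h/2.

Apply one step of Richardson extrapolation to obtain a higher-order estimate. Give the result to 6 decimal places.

Order 3 gives 2^r = 8 and 2^r − 1 = 7.
8×(-6.0617879904) = -48.4943039232; (-48.4943039232) − (-6.0104237765) = -42.4838801467
Denominator 8 − 1 = 7.
(8×(-6.0617879904) − (-6.0104237765))/(8 − 1) = -6.0691257352

-6.069126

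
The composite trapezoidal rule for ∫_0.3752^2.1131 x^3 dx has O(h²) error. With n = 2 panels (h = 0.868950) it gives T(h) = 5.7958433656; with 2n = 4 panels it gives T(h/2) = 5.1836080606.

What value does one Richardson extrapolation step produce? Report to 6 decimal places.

4.979530

Leading term ∝ h^2; use weight 4 = 2^2.
Weighted: 20.7344322424 − 5.7958433656 = 14.9385888768
Denominator 4 − 1 = 3.
Extrapolated: 14.9385888768 / 3 = 4.9795296256
Gap between inputs: 6.122e-01; correction applied: −0.2040784350.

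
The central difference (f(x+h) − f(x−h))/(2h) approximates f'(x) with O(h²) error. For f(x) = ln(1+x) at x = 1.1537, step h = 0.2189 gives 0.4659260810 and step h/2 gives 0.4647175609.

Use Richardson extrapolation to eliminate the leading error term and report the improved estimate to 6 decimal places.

0.464315

r = 2: numerator weight 4, denominator 3.
2^2·A(h/2) = 1.8588702436; minus A(h) gives 1.3929441626.
Denominator 4 − 1 = 3.
(4·0.4647175609 − 0.4659260810)/(4 − 1) = 0.4643147209
Correction |R − A(h/2)| = 4.028e-04; gap |A(h/2) − A(h)| = 1.209e-03.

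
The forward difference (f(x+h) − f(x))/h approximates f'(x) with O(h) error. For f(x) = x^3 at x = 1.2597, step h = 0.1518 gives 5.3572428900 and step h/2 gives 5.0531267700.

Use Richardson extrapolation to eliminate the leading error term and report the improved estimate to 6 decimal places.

The method has order 1: 2^1 = 2.
Numerator 2×A(h/2) − A(h) = 2×5.0531267700 − 5.3572428900 = 4.7490106500
Divide by 2^1 − 1 = 1.
R = 4.7490106500/1 = 4.7490106500

4.749011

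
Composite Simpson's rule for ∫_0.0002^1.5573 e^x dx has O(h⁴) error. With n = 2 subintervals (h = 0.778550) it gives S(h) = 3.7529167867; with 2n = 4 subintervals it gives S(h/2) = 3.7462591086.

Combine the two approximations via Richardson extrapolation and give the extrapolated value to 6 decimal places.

3.745815

With r = 4 the leading error scales as h^4, so the weight is 2^4 = 16.
Numerator 16×A(h/2) − A(h) = 16×3.7462591086 − 3.7529167867 = 56.1872289509
R = 56.1872289509/15 = 3.7458152634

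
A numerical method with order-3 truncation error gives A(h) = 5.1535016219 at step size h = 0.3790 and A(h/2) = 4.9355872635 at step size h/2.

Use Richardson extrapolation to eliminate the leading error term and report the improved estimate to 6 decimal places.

The method has order 3: 2^3 = 8.
2^3*A(h/2) = 39.4846981080; minus A(h) gives 34.3311964861.
R = 34.3311964861/7 = 4.9044566409

4.904457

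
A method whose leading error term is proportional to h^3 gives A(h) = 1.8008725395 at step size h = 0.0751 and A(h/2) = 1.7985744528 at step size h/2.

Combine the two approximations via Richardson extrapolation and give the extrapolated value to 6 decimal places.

1.798246

r = 3, so 2^r = 8.
2^3×A(h/2) = 14.3885956224; minus A(h) gives 12.5877230829.
Divide by 2^3 − 1 = 7.
So the Richardson estimate is 1.7982461547.
Correction |R − A(h/2)| = 3.283e-04; gap |A(h/2) − A(h)| = 2.298e-03.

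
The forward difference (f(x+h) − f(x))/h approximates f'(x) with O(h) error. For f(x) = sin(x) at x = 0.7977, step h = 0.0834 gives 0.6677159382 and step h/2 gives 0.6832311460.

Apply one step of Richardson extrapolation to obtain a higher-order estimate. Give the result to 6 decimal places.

The method has order 1: 2^1 = 2.
2×0.6832311460 = 1.3664622920; 1.3664622920 − 0.6677159382 = 0.6987463538
R = 0.6987463538/1 = 0.6987463538
Gap between inputs: 1.552e-02; correction applied: +0.0155152078.

0.698746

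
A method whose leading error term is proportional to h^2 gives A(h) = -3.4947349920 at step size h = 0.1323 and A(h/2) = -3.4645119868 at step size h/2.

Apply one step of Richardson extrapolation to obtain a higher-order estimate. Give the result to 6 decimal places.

With r = 2 the leading error scales as h^2, so the weight is 2^2 = 4.
2^2*A(h/2) = -13.8580479472; minus A(h) gives -10.3633129552.
Divide by 2^2 − 1 = 3.
(-10.3633129552) ÷ 3 = -3.4544376517
Shift from A(h/2): +0.0100743351.

-3.454438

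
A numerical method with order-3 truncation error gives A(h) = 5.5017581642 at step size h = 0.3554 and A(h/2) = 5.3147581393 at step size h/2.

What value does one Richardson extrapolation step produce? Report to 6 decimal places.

5.288044

With r = 3 the leading error scales as h^3, so the weight is 2^3 = 8.
Numerator 8×A(h/2) − A(h) = 8×5.3147581393 − 5.5017581642 = 37.0163069502
(8×5.3147581393 − 5.5017581642)/(8 − 1) = 5.2880438500
Correction |R − A(h/2)| = 2.671e-02; gap |A(h/2) − A(h)| = 1.870e-01.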